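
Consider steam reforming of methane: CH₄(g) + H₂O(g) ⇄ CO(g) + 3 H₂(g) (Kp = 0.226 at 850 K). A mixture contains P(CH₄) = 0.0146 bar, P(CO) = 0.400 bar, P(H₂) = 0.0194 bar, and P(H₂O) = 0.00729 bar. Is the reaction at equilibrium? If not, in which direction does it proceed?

Qp = P(CO)·P(H₂)³ / (P(CH₄)·P(H₂O)) = (0.400)·(0.0194)³ / ((0.0146)·(0.00729)) = 0.0274
Qp = 0.0274 < Kp = 0.226, so the forward reaction proceeds.

to the right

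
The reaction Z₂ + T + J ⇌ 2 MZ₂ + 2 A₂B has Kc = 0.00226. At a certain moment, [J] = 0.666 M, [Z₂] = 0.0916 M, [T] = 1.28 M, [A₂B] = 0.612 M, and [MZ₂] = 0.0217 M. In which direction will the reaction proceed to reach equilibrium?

at equilibrium

Qc = [MZ₂]²·[A₂B]² / ([Z₂]·[T]·[J]) = (0.0217)²·(0.612)² / ((0.0916)·(1.28)·(0.666)) = 0.00226
Qc = 0.00226 = Kc, so the system is already at equilibrium.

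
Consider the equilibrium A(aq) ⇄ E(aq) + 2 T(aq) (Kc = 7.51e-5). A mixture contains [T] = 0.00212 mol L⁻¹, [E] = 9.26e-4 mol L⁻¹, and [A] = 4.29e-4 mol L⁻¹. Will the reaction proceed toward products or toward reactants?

Qc = [E]·[T]² / [A] = (9.26e-4)·(0.00212)² / (4.29e-4) = 9.70e-6
Qc = 9.70e-6 < Kc = 7.51e-5, so the forward reaction proceeds.

forward (toward products)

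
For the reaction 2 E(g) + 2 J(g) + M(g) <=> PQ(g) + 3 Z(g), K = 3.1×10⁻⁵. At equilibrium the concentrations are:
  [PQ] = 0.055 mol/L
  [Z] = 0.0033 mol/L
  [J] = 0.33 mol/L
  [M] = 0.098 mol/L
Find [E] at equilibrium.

[E] = 0.077 mol/L

At equilibrium, K = [PQ]·[Z]³ / ([E]²·[J]²·[M]) = 3.1×10⁻⁵.
(0.055)·(0.0033)³ / (([E])²·(0.33)²·(0.098)) = 3.1×10⁻⁵
[E]² = 0.00597 ⇒ [E] = 0.077 mol/L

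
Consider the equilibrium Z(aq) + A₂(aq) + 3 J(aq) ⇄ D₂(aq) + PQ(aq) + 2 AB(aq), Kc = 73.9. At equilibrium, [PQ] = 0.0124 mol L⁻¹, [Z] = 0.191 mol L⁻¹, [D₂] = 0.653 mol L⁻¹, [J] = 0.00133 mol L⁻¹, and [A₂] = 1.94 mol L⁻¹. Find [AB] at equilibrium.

At equilibrium, Kc = [D₂]·[PQ]·[AB]² / ([Z]·[A₂]·[J]³) = 73.9.
(0.653)·(0.0124)·([AB])² / ((0.191)·(1.94)·(0.00133)³) = 73.9
[AB]² = 7.96×10⁻⁶ ⇒ [AB] = 0.00282 mol L⁻¹

[AB] = 0.00282 mol L⁻¹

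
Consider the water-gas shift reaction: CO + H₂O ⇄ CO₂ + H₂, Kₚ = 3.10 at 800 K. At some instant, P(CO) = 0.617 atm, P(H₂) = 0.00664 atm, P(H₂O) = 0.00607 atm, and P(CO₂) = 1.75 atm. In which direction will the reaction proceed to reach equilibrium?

Qₚ = P(CO₂)·P(H₂) / (P(CO)·P(H₂O)) = (1.75)·(0.00664) / ((0.617)·(0.00607)) = 3.10
Qₚ = 3.10 = Kₚ, so the system is already at equilibrium.

neither direction; the system is at equilibrium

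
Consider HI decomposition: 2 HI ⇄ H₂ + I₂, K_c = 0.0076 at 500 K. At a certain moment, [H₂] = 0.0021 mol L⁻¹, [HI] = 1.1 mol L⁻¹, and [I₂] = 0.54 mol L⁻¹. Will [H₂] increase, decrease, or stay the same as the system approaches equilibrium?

increase

Q_c = [H₂]·[I₂] / [HI]² = (0.0021)·(0.54) / (1.1)² = 9.4e-4
Q_c = 9.4e-4 < K_c = 0.0076: net forward reaction.
H₂ is a product, so it increases.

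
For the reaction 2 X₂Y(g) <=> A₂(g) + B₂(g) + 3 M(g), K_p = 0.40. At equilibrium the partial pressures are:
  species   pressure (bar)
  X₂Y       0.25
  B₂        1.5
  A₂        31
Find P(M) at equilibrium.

P(M) = 0.081 bar

At equilibrium, K_p = P(A₂)·P(B₂)·P(M)³ / P(X₂Y)² = 0.40.
(31)·(1.5)·(P(M))³ / (0.25)² = 0.40
P(M)³ = 5.38e-4 ⇒ P(M) = 0.081 bar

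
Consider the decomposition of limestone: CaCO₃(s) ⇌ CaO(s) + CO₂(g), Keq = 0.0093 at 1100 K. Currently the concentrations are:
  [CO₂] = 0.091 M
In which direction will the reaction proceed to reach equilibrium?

(CaCO₃, CaO are pure solids — omitted from Q.)
Q = [CO₂] = 0.091
Q = 0.091 > Keq = 0.0093, so the reverse reaction proceeds.

to the left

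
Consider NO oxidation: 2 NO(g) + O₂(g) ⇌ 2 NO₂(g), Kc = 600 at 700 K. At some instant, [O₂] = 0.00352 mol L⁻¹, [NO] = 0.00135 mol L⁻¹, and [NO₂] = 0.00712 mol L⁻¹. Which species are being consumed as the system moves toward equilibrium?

Qc = [NO₂]² / ([NO]²·[O₂]) = (0.00712)² / ((0.00135)²·(0.00352)) = 7900
Qc = 7900 > Kc = 600: net reverse reaction.

NO₂ (products)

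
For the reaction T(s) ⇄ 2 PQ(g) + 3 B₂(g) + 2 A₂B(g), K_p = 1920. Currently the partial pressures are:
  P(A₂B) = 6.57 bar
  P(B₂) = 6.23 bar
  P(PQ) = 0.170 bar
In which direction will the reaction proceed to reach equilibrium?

in the forward direction

(T is a pure solid — omitted from Q_p.)
Q_p = P(PQ)²·P(B₂)³·P(A₂B)² = (0.170)²·(6.23)³·(6.57)² = 302
Q_p = 302 < K_p = 1920, so the forward reaction proceeds.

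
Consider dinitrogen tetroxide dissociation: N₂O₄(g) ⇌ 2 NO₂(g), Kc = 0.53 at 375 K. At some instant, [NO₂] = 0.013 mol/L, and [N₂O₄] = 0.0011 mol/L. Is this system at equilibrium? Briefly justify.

Qc = [NO₂]² / [N₂O₄] = (0.013)² / (0.0011) = 0.15
Qc = 0.15 < Kc = 0.53: net forward reaction.

no; Q < K, reaction proceeds forward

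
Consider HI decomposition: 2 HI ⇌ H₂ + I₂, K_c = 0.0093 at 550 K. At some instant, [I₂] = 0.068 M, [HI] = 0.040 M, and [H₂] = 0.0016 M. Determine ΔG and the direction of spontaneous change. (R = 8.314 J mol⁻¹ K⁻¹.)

Q_c = [H₂]·[I₂] / [HI]² = (0.0016)·(0.068) / (0.040)² = 0.0680
ΔG = RT ln(Q_c/K_c) = (8.314 J mol⁻¹ K⁻¹)(550 K) × ln(0.0680/0.0093)
   = (4.573 kJ/mol)(1.989) = 9.10 kJ/mol
ΔG > 0, so the forward reaction is non-spontaneous (proceeds in reverse).

ΔG = 9.10 kJ/mol; the forward reaction is non-spontaneous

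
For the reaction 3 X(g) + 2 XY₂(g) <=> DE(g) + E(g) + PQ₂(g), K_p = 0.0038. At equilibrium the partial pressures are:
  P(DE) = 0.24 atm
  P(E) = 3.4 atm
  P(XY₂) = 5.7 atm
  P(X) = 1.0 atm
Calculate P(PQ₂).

P(PQ₂) = 0.15 atm

At equilibrium, K_p = P(DE)·P(E)·P(PQ₂) / (P(X)³·P(XY₂)²) = 0.0038.
(0.24)·(3.4)·(P(PQ₂)) / ((1.0)³·(5.7)²) = 0.0038
P(PQ₂) = 0.151 = 0.15 atm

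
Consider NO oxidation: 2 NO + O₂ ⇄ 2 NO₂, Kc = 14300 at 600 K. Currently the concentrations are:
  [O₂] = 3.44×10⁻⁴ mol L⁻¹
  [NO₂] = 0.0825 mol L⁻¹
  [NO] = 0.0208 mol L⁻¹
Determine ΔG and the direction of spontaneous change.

ΔG = 5.80 kJ/mol; the forward reaction is non-spontaneous

Qc = [NO₂]² / ([NO]²·[O₂]) = (0.0825)² / ((0.0208)²·(3.44×10⁻⁴)) = 45700
ΔG = RT ln(Qc/Kc) = (8.314 J mol⁻¹ K⁻¹)(600 K) × ln(45700/14300)
   = (4.988 kJ/mol)(1.162) = 5.80 kJ/mol
ΔG > 0, so the forward reaction is non-spontaneous (proceeds in reverse).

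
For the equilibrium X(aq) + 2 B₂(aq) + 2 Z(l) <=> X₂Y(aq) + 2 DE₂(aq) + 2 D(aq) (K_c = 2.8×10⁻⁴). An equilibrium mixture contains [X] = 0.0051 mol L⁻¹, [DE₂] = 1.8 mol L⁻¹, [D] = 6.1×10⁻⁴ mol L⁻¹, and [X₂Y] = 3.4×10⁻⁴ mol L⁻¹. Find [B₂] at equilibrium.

(Z is a pure liquid — omitted from K_c.)
At equilibrium, K_c = [X₂Y]·[DE₂]²·[D]² / ([X]·[B₂]²) = 2.8×10⁻⁴.
(3.4×10⁻⁴)·(1.8)²·(6.1×10⁻⁴)² / ((0.0051)·([B₂])²) = 2.8×10⁻⁴
[B₂]² = 2.87×10⁻⁴ ⇒ [B₂] = 0.017 mol L⁻¹

[B₂] = 0.017 mol L⁻¹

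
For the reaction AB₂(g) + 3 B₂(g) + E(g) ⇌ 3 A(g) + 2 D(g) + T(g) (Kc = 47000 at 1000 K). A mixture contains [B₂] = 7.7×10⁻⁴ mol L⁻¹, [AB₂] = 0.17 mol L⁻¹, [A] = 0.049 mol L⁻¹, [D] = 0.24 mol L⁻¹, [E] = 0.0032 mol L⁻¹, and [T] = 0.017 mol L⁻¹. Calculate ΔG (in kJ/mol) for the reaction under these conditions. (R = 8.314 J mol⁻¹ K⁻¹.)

ΔG = 19.0 kJ/mol

Qc = [A]³·[D]²·[T] / ([AB₂]·[B₂]³·[E]) = (0.049)³·(0.24)²·(0.017) / ((0.17)·(7.7×10⁻⁴)³·(0.0032)) = 4.64×10⁵
ΔG = RT ln(Qc/Kc) = (8.314 J mol⁻¹ K⁻¹)(1000 K) × ln(4.64×10⁵/47000)
   = (8.314 kJ/mol)(2.290) = 19.0 kJ/mol
ΔG > 0, so the forward reaction is non-spontaneous (proceeds in reverse).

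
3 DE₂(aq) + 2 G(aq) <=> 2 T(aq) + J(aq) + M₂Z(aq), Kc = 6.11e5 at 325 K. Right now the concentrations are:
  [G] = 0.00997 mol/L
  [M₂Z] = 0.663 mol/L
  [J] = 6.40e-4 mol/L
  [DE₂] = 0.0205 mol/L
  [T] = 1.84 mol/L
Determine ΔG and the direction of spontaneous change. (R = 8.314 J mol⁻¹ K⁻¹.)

ΔG = 2.73 kJ/mol; the forward reaction is non-spontaneous

Qc = [T]²·[J]·[M₂Z] / ([DE₂]³·[G]²) = (1.84)²·(6.40e-4)·(0.663) / ((0.0205)³·(0.00997)²) = 1.68e6
ΔG = RT ln(Qc/Kc) = (8.314 J mol⁻¹ K⁻¹)(325 K) × ln(1.68e6/6.11e5)
   = (2.702 kJ/mol)(1.011) = 2.73 kJ/mol
ΔG > 0, so the forward reaction is non-spontaneous (proceeds in reverse).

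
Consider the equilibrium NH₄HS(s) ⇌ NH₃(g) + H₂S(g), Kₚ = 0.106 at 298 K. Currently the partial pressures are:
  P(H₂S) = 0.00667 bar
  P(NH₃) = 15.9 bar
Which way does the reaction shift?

(NH₄HS is a pure solid — omitted from Qₚ.)
Qₚ = P(NH₃)·P(H₂S) = (15.9)·(0.00667) = 0.106
Qₚ = 0.106 = Kₚ, so the system is already at equilibrium.

neither direction; the system is at equilibrium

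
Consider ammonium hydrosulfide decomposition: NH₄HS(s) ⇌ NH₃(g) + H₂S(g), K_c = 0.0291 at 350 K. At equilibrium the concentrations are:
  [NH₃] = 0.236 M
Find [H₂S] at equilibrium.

[H₂S] = 0.123 M

(NH₄HS is a pure solid — omitted from K_c.)
At equilibrium, K_c = [NH₃]·[H₂S] = 0.0291.
(0.236)·([H₂S]) = 0.0291
[H₂S] = 0.123 M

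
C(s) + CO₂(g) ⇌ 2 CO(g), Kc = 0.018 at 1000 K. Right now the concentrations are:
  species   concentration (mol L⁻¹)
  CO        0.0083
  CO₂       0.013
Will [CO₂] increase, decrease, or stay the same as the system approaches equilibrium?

decrease

(C is a pure solid — omitted from Qc.)
Qc = [CO]² / [CO₂] = (0.0083)² / (0.013) = 0.0053
Qc = 0.0053 < Kc = 0.018: net forward reaction.
CO₂ is a reactant, so it decreases.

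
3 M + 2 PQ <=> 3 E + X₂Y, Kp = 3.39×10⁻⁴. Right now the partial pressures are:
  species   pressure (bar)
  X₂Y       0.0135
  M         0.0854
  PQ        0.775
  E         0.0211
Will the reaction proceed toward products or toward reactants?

at equilibrium

Qp = P(E)³·P(X₂Y) / (P(M)³·P(PQ)²) = (0.0211)³·(0.0135) / ((0.0854)³·(0.775)²) = 3.39×10⁻⁴
Qp = 3.39×10⁻⁴ = Kp, so the system is already at equilibrium.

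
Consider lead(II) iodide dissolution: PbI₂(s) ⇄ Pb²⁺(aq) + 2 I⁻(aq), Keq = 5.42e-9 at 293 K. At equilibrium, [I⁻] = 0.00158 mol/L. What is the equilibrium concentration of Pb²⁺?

[Pb²⁺] = 0.00217 mol/L

(PbI₂ is a pure solid — omitted from Keq.)
At equilibrium, Keq = [Pb²⁺]·[I⁻]² = 5.42e-9.
([Pb²⁺])·(0.00158)² = 5.42e-9
[Pb²⁺] = 0.00217 mol/L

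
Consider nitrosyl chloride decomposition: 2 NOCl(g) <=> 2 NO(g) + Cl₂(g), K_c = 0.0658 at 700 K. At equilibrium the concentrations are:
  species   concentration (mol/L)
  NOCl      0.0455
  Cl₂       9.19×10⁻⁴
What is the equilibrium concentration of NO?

At equilibrium, K_c = [NO]²·[Cl₂] / [NOCl]² = 0.0658.
([NO])²·(9.19×10⁻⁴) / (0.0455)² = 0.0658
[NO]² = 0.148 ⇒ [NO] = 0.385 mol/L

[NO] = 0.385 mol/L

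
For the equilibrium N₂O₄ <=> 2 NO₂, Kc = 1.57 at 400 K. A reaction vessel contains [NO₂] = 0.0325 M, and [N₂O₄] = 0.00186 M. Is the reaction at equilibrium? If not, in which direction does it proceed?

in the forward direction

Qc = [NO₂]² / [N₂O₄] = (0.0325)² / (0.00186) = 0.568
Qc = 0.568 < Kc = 1.57, so the forward reaction proceeds.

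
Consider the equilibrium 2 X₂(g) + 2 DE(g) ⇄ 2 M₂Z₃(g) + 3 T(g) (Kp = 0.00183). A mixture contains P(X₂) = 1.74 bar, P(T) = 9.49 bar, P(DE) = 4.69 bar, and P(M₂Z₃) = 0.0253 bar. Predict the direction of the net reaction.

Qp = P(M₂Z₃)²·P(T)³ / (P(X₂)²·P(DE)²) = (0.0253)²·(9.49)³ / ((1.74)²·(4.69)²) = 0.00821
Qp = 0.00821 > Kp = 0.00183, so the reverse reaction proceeds.

to the left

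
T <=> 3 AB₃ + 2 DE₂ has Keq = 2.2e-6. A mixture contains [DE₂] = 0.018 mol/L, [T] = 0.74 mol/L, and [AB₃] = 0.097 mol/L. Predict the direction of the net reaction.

to the right

Q = [AB₃]³·[DE₂]² / [T] = (0.097)³·(0.018)² / (0.74) = 4.0e-7
Q = 4.0e-7 < Keq = 2.2e-6, so the forward reaction proceeds.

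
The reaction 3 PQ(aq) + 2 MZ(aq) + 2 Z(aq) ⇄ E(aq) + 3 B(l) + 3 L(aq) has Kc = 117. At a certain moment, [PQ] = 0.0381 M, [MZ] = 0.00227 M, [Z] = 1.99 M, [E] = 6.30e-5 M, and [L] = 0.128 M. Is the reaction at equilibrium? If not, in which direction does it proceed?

no net change (already at equilibrium)

(B is a pure liquid — omitted from Qc.)
Qc = [E]·[L]³ / ([PQ]³·[MZ]²·[Z]²) = (6.30e-5)·(0.128)³ / ((0.0381)³·(0.00227)²·(1.99)²) = 117
Qc = 117 = Kc, so the system is already at equilibrium.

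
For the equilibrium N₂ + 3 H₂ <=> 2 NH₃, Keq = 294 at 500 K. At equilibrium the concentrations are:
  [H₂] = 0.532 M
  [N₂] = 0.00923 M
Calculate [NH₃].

At equilibrium, Keq = [NH₃]² / ([N₂]·[H₂]³) = 294.
([NH₃])² / ((0.00923)·(0.532)³) = 294
[NH₃]² = 0.409 ⇒ [NH₃] = 0.639 M

[NH₃] = 0.639 M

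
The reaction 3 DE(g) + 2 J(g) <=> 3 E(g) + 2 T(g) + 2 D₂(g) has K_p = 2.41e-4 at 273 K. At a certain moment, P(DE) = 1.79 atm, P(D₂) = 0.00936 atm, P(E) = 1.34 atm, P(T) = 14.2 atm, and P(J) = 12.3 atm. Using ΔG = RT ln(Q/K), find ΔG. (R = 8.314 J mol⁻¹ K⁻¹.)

ΔG = -3.62 kJ/mol

Q_p = P(E)³·P(T)²·P(D₂)² / (P(DE)³·P(J)²) = (1.34)³·(14.2)²·(0.00936)² / ((1.79)³·(12.3)²) = 4.90e-5
ΔG = RT ln(Q_p/K_p) = (8.314 J mol⁻¹ K⁻¹)(273 K) × ln(4.90e-5/2.41e-4)
   = (2.270 kJ/mol)(-1.593) = -3.62 kJ/mol
ΔG < 0, so the forward reaction is spontaneous (proceeds forward).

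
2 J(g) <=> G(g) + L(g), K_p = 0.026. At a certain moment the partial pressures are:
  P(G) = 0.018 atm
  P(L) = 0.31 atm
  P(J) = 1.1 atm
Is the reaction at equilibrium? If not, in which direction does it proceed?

forward (toward products)

Q_p = P(G)·P(L) / P(J)² = (0.018)·(0.31) / (1.1)² = 0.0046
Q_p = 0.0046 < K_p = 0.026, so the forward reaction proceeds.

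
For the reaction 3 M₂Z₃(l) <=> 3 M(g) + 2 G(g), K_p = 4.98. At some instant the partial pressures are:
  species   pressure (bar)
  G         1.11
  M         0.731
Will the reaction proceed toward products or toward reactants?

(M₂Z₃ is a pure liquid — omitted from Q_p.)
Q_p = P(M)³·P(G)² = (0.731)³·(1.11)² = 0.481
Q_p = 0.481 < K_p = 4.98, so the forward reaction proceeds.

to the right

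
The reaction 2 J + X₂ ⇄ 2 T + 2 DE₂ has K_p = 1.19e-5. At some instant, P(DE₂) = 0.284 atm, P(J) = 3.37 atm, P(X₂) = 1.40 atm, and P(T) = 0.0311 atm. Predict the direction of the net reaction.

toward products

Q_p = P(T)²·P(DE₂)² / (P(J)²·P(X₂)) = (0.0311)²·(0.284)² / ((3.37)²·(1.40)) = 4.91e-6
Q_p = 4.91e-6 < K_p = 1.19e-5, so the forward reaction proceeds.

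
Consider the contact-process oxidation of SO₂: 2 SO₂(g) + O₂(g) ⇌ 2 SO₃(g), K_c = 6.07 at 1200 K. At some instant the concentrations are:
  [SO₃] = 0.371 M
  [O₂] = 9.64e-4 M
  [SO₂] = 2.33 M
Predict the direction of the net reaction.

to the left

Q_c = [SO₃]² / ([SO₂]²·[O₂]) = (0.371)² / ((2.33)²·(9.64e-4)) = 26.3
Q_c = 26.3 > K_c = 6.07, so the reverse reaction proceeds.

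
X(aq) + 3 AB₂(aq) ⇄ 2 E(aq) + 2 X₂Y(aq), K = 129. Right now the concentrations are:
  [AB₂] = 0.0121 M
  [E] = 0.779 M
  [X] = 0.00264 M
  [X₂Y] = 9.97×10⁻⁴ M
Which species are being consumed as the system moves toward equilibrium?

none (at equilibrium)

Q = [E]²·[X₂Y]² / ([X]·[AB₂]³) = (0.779)²·(9.97×10⁻⁴)² / ((0.00264)·(0.0121)³) = 129
Q = 129 = K; the system is at equilibrium.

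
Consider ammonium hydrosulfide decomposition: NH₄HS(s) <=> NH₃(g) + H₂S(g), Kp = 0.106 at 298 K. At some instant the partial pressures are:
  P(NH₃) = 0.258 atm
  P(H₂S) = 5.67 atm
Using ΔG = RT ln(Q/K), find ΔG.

(NH₄HS is a pure solid — omitted from Qp.)
Qp = P(NH₃)·P(H₂S) = (0.258)·(5.67) = 1.46
ΔG = RT ln(Qp/Kp) = (8.314 J mol⁻¹ K⁻¹)(298 K) × ln(1.46/0.106)
   = (2.478 kJ/mol)(2.623) = 6.50 kJ/mol
ΔG > 0, so the forward reaction is non-spontaneous (proceeds in reverse).

ΔG = 6.50 kJ/mol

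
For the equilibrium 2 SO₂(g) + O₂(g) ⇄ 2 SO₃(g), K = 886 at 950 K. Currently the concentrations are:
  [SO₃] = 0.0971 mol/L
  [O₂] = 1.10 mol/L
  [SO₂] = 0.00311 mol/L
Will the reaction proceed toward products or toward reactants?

Q = [SO₃]² / ([SO₂]²·[O₂]) = (0.0971)² / ((0.00311)²·(1.10)) = 886
Q = 886 = K, so the system is already at equilibrium.

no net change (already at equilibrium)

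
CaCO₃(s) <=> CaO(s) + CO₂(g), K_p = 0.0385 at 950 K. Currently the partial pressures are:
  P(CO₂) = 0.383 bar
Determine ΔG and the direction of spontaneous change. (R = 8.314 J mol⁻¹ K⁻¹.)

(CaCO₃, CaO are pure solids — omitted from Q_p.)
Q_p = P(CO₂) = 0.383
ΔG = RT ln(Q_p/K_p) = (8.314 J mol⁻¹ K⁻¹)(950 K) × ln(0.383/0.0385)
   = (7.898 kJ/mol)(2.297) = 18.1 kJ/mol
ΔG > 0, so the forward reaction is non-spontaneous (proceeds in reverse).

ΔG = 18.1 kJ/mol; the forward reaction is non-spontaneous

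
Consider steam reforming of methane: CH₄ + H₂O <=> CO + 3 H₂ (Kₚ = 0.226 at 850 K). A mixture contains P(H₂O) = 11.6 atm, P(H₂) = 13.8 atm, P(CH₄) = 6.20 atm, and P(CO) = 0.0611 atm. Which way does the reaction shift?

Qₚ = P(CO)·P(H₂)³ / (P(CH₄)·P(H₂O)) = (0.0611)·(13.8)³ / ((6.20)·(11.6)) = 2.23
Qₚ = 2.23 > Kₚ = 0.226, so the reverse reaction proceeds.

to the left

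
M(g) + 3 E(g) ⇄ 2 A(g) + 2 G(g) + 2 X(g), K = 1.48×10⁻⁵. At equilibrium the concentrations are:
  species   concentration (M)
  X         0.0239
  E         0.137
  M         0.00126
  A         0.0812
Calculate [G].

At equilibrium, K = [A]²·[G]²·[X]² / ([M]·[E]³) = 1.48×10⁻⁵.
(0.0812)²·([G])²·(0.0239)² / ((0.00126)·(0.137)³) = 1.48×10⁻⁵
[G]² = 1.27×10⁻⁵ ⇒ [G] = 0.00357 M

[G] = 0.00357 M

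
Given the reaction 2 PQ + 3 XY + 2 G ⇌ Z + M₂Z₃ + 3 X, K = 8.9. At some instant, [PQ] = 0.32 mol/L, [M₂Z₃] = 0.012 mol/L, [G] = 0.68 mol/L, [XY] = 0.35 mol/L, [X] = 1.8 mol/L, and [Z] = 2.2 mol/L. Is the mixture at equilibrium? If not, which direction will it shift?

Q = [Z]·[M₂Z₃]·[X]³ / ([PQ]²·[XY]³·[G]²) = (2.2)·(0.012)·(1.8)³ / ((0.32)²·(0.35)³·(0.68)²) = 76
Q = 76 > K = 8.9: net reverse reaction.

no; Q > K, reaction proceeds in reverse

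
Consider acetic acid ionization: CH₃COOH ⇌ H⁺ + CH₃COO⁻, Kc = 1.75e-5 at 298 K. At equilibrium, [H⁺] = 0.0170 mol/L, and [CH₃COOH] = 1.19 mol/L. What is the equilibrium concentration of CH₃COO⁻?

At equilibrium, Kc = [H⁺]·[CH₃COO⁻] / [CH₃COOH] = 1.75e-5.
(0.0170)·([CH₃COO⁻]) / (1.19) = 1.75e-5
[CH₃COO⁻] = 0.00122 mol/L

[CH₃COO⁻] = 0.00122 mol/L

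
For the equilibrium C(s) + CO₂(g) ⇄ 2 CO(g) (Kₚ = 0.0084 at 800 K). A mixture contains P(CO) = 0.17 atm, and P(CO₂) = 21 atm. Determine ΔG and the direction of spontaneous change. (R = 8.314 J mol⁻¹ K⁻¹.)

(C is a pure solid — omitted from Qₚ.)
Qₚ = P(CO)² / P(CO₂) = (0.17)² / (21) = 0.00138
ΔG = RT ln(Qₚ/Kₚ) = (8.314 J mol⁻¹ K⁻¹)(800 K) × ln(0.00138/0.0084)
   = (6.651 kJ/mol)(-1.806) = -12.0 kJ/mol
ΔG < 0, so the forward reaction is spontaneous (proceeds forward).

ΔG = -12.0 kJ/mol; the forward reaction is spontaneous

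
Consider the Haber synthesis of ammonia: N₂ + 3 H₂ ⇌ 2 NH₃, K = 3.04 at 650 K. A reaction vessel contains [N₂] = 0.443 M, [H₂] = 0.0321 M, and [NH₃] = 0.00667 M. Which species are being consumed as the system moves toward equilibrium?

none (at equilibrium)

Q = [NH₃]² / ([N₂]·[H₂]³) = (0.00667)² / ((0.443)·(0.0321)³) = 3.04
Q = 3.04 = K; the system is at equilibrium.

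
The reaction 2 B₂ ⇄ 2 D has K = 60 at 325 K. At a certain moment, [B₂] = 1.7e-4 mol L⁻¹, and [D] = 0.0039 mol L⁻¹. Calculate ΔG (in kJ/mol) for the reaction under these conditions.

Q = [D]² / [B₂]² = (0.0039)² / (1.7e-4)² = 526
ΔG = RT ln(Q/K) = (8.314 J mol⁻¹ K⁻¹)(325 K) × ln(526/60)
   = (2.702 kJ/mol)(2.171) = 5.87 kJ/mol
ΔG > 0, so the forward reaction is non-spontaneous (proceeds in reverse).

ΔG = 5.87 kJ/mol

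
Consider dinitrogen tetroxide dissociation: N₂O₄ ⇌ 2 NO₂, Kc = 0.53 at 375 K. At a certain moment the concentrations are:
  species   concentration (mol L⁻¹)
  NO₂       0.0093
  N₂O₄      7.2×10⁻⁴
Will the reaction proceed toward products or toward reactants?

Qc = [NO₂]² / [N₂O₄] = (0.0093)² / (7.2×10⁻⁴) = 0.12
Qc = 0.12 < Kc = 0.53, so the forward reaction proceeds.

forward (toward products)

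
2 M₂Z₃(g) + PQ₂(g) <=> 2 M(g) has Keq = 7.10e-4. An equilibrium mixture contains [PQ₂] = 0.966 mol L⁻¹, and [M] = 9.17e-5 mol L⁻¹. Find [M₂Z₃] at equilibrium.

At equilibrium, Keq = [M]² / ([M₂Z₃]²·[PQ₂]) = 7.10e-4.
(9.17e-5)² / (([M₂Z₃])²·(0.966)) = 7.10e-4
[M₂Z₃]² = 1.23e-5 ⇒ [M₂Z₃] = 0.00350 mol L⁻¹

[M₂Z₃] = 0.00350 mol L⁻¹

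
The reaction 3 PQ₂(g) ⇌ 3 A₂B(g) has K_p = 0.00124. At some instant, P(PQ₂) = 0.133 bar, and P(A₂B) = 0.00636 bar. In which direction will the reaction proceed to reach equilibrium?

Q_p = P(A₂B)³ / P(PQ₂)³ = (0.00636)³ / (0.133)³ = 1.09×10⁻⁴
Q_p = 1.09×10⁻⁴ < K_p = 0.00124, so the forward reaction proceeds.

in the forward direction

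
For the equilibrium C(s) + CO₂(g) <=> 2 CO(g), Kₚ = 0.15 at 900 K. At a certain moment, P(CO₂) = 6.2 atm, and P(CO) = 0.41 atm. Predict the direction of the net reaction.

(C is a pure solid — omitted from Qₚ.)
Qₚ = P(CO)² / P(CO₂) = (0.41)² / (6.2) = 0.027
Qₚ = 0.027 < Kₚ = 0.15, so the forward reaction proceeds.

in the forward direction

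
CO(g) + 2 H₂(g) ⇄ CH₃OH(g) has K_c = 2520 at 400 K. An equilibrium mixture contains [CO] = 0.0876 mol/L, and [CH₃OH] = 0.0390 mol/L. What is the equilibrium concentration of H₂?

At equilibrium, K_c = [CH₃OH] / ([CO]·[H₂]²) = 2520.
(0.0390) / ((0.0876)·([H₂])²) = 2520
[H₂]² = 1.77×10⁻⁴ ⇒ [H₂] = 0.0133 mol/L

[H₂] = 0.0133 mol/L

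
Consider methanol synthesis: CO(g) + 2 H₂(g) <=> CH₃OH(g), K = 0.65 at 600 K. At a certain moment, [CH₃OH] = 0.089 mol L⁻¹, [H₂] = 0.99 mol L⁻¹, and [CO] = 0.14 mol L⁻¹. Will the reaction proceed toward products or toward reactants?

at equilibrium

Q = [CH₃OH] / ([CO]·[H₂]²) = (0.089) / ((0.14)·(0.99)²) = 0.65
Q = 0.65 = K, so the system is already at equilibrium.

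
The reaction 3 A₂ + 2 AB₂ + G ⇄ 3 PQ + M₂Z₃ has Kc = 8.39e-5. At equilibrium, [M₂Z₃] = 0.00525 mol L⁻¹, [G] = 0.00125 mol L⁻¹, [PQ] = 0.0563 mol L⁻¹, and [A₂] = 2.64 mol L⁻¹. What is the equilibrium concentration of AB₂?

At equilibrium, Kc = [PQ]³·[M₂Z₃] / ([A₂]³·[AB₂]²·[G]) = 8.39e-5.
(0.0563)³·(0.00525) / ((2.64)³·([AB₂])²·(0.00125)) = 8.39e-5
[AB₂]² = 0.486 ⇒ [AB₂] = 0.697 mol L⁻¹

[AB₂] = 0.697 mol L⁻¹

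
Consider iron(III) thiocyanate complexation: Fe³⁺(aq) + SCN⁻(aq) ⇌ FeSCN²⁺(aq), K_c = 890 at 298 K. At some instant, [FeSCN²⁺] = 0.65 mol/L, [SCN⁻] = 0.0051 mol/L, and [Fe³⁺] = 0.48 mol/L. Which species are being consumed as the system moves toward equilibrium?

Fe³⁺, SCN⁻ (reactants)

Q_c = [FeSCN²⁺] / ([Fe³⁺]·[SCN⁻]) = (0.65) / ((0.48)·(0.0051)) = 270
Q_c = 270 < K_c = 890: net forward reaction.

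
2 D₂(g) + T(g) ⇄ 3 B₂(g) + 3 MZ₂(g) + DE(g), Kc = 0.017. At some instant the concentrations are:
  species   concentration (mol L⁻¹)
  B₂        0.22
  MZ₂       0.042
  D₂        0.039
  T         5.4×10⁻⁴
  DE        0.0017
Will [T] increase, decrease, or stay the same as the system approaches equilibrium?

Qc = [B₂]³·[MZ₂]³·[DE] / ([D₂]²·[T]) = (0.22)³·(0.042)³·(0.0017) / ((0.039)²·(5.4×10⁻⁴)) = 0.0016
Qc = 0.0016 < Kc = 0.017: net forward reaction.
T is a reactant, so it decreases.

decrease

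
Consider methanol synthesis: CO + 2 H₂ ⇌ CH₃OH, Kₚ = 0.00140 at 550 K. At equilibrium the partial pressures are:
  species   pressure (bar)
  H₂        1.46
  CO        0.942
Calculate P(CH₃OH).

At equilibrium, Kₚ = P(CH₃OH) / (P(CO)·P(H₂)²) = 0.00140.
(P(CH₃OH)) / ((0.942)·(1.46)²) = 0.00140
P(CH₃OH) = 0.00281 bar

P(CH₃OH) = 0.00281 bar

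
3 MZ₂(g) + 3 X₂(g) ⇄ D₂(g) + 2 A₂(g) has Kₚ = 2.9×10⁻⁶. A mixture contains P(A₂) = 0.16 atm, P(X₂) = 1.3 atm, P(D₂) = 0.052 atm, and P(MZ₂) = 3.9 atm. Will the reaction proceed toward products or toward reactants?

toward reactants

Qₚ = P(D₂)·P(A₂)² / (P(MZ₂)³·P(X₂)³) = (0.052)·(0.16)² / ((3.9)³·(1.3)³) = 1.0×10⁻⁵
Qₚ = 1.0×10⁻⁵ > Kₚ = 2.9×10⁻⁶, so the reverse reaction proceeds.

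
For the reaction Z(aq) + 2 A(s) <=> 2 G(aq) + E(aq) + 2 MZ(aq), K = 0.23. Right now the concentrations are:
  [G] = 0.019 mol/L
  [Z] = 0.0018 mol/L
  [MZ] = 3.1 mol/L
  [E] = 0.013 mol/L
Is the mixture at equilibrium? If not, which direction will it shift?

(A is a pure solid — omitted from Q.)
Q = [G]²·[E]·[MZ]² / [Z] = (0.019)²·(0.013)·(3.1)² / (0.0018) = 0.025
Q = 0.025 < K = 0.23: net forward reaction.

no; Q < K, reaction proceeds forward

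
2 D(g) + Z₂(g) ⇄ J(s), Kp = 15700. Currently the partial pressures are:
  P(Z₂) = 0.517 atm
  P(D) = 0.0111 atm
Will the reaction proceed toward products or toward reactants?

no net change (already at equilibrium)

(J is a pure solid — omitted from Qp.)
Qp = 1 / (P(D)²·P(Z₂)) = 1 / ((0.0111)²·(0.517)) = 15700
Qp = 15700 = Kp, so the system is already at equilibrium.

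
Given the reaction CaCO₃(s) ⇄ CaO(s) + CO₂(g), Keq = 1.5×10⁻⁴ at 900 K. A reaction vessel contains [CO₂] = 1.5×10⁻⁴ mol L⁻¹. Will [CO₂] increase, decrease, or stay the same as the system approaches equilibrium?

(CaCO₃, CaO are pure solids — omitted from Q.)
Q = [CO₂] = 1.5×10⁻⁴
Q = 1.5×10⁻⁴ = Keq; the system is at equilibrium.

stay the same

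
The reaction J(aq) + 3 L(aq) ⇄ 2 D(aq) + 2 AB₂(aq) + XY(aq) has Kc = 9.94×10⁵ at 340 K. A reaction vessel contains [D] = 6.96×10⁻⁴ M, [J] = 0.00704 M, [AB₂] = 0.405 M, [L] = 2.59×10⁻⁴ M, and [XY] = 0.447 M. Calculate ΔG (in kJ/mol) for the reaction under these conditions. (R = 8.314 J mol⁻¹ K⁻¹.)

Qc = [D]²·[AB₂]²·[XY] / ([J]·[L]³) = (6.96×10⁻⁴)²·(0.405)²·(0.447) / ((0.00704)·(2.59×10⁻⁴)³) = 2.90×10⁵
ΔG = RT ln(Qc/Kc) = (8.314 J mol⁻¹ K⁻¹)(340 K) × ln(2.90×10⁵/9.94×10⁵)
   = (2.827 kJ/mol)(-1.232) = -3.48 kJ/mol
ΔG < 0, so the forward reaction is spontaneous (proceeds forward).

ΔG = -3.48 kJ/mol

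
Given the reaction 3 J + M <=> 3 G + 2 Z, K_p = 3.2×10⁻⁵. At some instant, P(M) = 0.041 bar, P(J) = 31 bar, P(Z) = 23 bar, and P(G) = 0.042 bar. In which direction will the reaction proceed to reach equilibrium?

Q_p = P(G)³·P(Z)² / (P(J)³·P(M)) = (0.042)³·(23)² / ((31)³·(0.041)) = 3.2×10⁻⁵
Q_p = 3.2×10⁻⁵ = K_p, so the system is already at equilibrium.

at equilibrium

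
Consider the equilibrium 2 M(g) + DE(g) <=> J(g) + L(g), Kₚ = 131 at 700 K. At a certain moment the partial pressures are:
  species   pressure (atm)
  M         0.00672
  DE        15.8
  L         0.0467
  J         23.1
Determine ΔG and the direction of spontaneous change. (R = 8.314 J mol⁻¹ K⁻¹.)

ΔG = 14.2 kJ/mol; the forward reaction is non-spontaneous

Qₚ = P(J)·P(L) / (P(M)²·P(DE)) = (23.1)·(0.0467) / ((0.00672)²·(15.8)) = 1510
ΔG = RT ln(Qₚ/Kₚ) = (8.314 J mol⁻¹ K⁻¹)(700 K) × ln(1510/131)
   = (5.820 kJ/mol)(2.445) = 14.2 kJ/mol
ΔG > 0, so the forward reaction is non-spontaneous (proceeds in reverse).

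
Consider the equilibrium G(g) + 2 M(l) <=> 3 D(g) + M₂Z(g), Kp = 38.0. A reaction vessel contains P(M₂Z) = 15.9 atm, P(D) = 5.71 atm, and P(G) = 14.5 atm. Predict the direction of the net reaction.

(M is a pure liquid — omitted from Qp.)
Qp = P(D)³·P(M₂Z) / P(G) = (5.71)³·(15.9) / (14.5) = 204
Qp = 204 > Kp = 38.0, so the reverse reaction proceeds.

reverse (toward reactants)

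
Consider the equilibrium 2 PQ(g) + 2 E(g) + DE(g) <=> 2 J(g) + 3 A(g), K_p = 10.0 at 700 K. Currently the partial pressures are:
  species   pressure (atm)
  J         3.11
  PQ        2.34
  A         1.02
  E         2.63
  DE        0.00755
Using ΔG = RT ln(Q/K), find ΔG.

Q_p = P(J)²·P(A)³ / (P(PQ)²·P(E)²·P(DE)) = (3.11)²·(1.02)³ / ((2.34)²·(2.63)²·(0.00755)) = 35.9
ΔG = RT ln(Q_p/K_p) = (8.314 J mol⁻¹ K⁻¹)(700 K) × ln(35.9/10.0)
   = (5.820 kJ/mol)(1.278) = 7.44 kJ/mol
ΔG > 0, so the forward reaction is non-spontaneous (proceeds in reverse).

ΔG = 7.44 kJ/mol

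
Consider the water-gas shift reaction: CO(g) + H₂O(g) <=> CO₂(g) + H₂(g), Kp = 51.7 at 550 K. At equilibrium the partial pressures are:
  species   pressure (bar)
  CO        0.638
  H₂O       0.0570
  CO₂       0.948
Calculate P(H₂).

At equilibrium, Kp = P(CO₂)·P(H₂) / (P(CO)·P(H₂O)) = 51.7.
(0.948)·(P(H₂)) / ((0.638)·(0.0570)) = 51.7
P(H₂) = 1.98 bar

P(H₂) = 1.98 bar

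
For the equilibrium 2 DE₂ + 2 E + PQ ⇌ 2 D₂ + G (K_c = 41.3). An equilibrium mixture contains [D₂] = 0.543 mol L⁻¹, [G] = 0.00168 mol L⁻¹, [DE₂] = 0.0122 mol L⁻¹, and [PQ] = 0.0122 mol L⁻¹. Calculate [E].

[E] = 2.57 mol L⁻¹

At equilibrium, K_c = [D₂]²·[G] / ([DE₂]²·[E]²·[PQ]) = 41.3.
(0.543)²·(0.00168) / ((0.0122)²·([E])²·(0.0122)) = 41.3
[E]² = 6.61 ⇒ [E] = 2.57 mol L⁻¹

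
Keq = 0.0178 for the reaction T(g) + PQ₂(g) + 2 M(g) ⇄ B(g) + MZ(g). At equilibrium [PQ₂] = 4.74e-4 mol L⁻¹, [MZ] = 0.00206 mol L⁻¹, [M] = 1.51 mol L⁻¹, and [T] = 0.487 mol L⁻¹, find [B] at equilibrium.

[B] = 0.00455 mol L⁻¹

At equilibrium, Keq = [B]·[MZ] / ([T]·[PQ₂]·[M]²) = 0.0178.
([B])·(0.00206) / ((0.487)·(4.74e-4)·(1.51)²) = 0.0178
[B] = 0.00455 mol L⁻¹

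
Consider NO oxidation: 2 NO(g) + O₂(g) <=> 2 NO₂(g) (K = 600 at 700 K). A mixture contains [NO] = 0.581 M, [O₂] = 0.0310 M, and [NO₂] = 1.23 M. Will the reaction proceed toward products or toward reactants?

Q = [NO₂]² / ([NO]²·[O₂]) = (1.23)² / ((0.581)²·(0.0310)) = 145
Q = 145 < K = 600, so the forward reaction proceeds.

toward products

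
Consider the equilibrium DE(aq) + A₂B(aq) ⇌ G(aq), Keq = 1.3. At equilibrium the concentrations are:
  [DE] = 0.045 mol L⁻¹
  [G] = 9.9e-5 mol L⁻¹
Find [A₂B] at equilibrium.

[A₂B] = 0.0017 mol L⁻¹

At equilibrium, Keq = [G] / ([DE]·[A₂B]) = 1.3.
(9.9e-5) / ((0.045)·([A₂B])) = 1.3
[A₂B] = 0.00169 = 0.0017 mol L⁻¹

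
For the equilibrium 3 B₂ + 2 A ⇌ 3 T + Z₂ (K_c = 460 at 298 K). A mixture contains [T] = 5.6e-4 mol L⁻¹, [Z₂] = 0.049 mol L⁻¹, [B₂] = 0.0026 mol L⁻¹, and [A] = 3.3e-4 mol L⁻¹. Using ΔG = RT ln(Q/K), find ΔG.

ΔG = 5.65 kJ/mol

Q_c = [T]³·[Z₂] / ([B₂]³·[A]²) = (5.6e-4)³·(0.049) / ((0.0026)³·(3.3e-4)²) = 4500
ΔG = RT ln(Q_c/K_c) = (8.314 J mol⁻¹ K⁻¹)(298 K) × ln(4500/460)
   = (2.478 kJ/mol)(2.281) = 5.65 kJ/mol
ΔG > 0, so the forward reaction is non-spontaneous (proceeds in reverse).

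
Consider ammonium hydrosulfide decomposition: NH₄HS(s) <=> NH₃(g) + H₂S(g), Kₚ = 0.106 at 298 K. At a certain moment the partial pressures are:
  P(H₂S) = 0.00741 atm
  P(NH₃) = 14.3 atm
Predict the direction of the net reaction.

(NH₄HS is a pure solid — omitted from Qₚ.)
Qₚ = P(NH₃)·P(H₂S) = (14.3)·(0.00741) = 0.106
Qₚ = 0.106 = Kₚ, so the system is already at equilibrium.

at equilibrium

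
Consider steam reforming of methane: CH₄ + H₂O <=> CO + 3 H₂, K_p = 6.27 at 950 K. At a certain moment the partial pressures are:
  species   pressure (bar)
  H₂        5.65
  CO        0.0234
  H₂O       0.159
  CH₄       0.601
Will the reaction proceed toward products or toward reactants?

in the reverse direction

Q_p = P(CO)·P(H₂)³ / (P(CH₄)·P(H₂O)) = (0.0234)·(5.65)³ / ((0.601)·(0.159)) = 44.2
Q_p = 44.2 > K_p = 6.27, so the reverse reaction proceeds.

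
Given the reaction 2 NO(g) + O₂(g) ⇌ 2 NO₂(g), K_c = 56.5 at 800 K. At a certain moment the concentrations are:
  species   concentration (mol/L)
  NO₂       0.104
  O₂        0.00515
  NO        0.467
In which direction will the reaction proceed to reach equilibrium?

Q_c = [NO₂]² / ([NO]²·[O₂]) = (0.104)² / ((0.467)²·(0.00515)) = 9.63
Q_c = 9.63 < K_c = 56.5, so the forward reaction proceeds.

toward products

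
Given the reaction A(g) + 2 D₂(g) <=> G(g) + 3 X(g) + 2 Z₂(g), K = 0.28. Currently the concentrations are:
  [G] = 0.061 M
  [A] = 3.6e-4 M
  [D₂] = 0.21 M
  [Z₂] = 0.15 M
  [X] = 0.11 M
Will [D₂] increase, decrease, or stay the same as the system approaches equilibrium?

decrease

Q = [G]·[X]³·[Z₂]² / ([A]·[D₂]²) = (0.061)·(0.11)³·(0.15)² / ((3.6e-4)·(0.21)²) = 0.12
Q = 0.12 < K = 0.28: net forward reaction.
D₂ is a reactant, so it decreases.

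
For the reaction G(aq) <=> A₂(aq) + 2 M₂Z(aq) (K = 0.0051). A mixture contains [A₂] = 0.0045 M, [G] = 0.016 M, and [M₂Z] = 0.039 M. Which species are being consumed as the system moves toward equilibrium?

G (reactants)

Q = [A₂]·[M₂Z]² / [G] = (0.0045)·(0.039)² / (0.016) = 4.3e-4
Q = 4.3e-4 < K = 0.0051: net forward reaction.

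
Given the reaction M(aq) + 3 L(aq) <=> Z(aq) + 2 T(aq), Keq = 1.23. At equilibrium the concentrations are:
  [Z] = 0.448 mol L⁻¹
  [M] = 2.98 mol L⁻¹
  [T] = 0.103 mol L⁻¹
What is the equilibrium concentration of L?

[L] = 0.109 mol L⁻¹

At equilibrium, Keq = [Z]·[T]² / ([M]·[L]³) = 1.23.
(0.448)·(0.103)² / ((2.98)·([L])³) = 1.23
[L]³ = 0.00130 ⇒ [L] = 0.109 mol L⁻¹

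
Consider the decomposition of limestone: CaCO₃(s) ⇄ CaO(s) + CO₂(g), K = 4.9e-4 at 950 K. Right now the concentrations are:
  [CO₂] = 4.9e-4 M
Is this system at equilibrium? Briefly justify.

(CaCO₃, CaO are pure solids — omitted from Q.)
Q = [CO₂] = 4.9e-4
Q = 4.9e-4 = K; the system is at equilibrium.

yes, at equilibrium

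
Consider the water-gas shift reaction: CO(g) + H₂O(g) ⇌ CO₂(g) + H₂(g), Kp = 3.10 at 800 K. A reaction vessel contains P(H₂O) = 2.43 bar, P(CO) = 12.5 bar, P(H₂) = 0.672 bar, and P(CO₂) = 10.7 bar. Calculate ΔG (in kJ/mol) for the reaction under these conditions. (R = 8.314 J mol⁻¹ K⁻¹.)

ΔG = -17.1 kJ/mol

Qp = P(CO₂)·P(H₂) / (P(CO)·P(H₂O)) = (10.7)·(0.672) / ((12.5)·(2.43)) = 0.237
ΔG = RT ln(Qp/Kp) = (8.314 J mol⁻¹ K⁻¹)(800 K) × ln(0.237/3.10)
   = (6.651 kJ/mol)(-2.571) = -17.1 kJ/mol
ΔG < 0, so the forward reaction is spontaneous (proceeds forward).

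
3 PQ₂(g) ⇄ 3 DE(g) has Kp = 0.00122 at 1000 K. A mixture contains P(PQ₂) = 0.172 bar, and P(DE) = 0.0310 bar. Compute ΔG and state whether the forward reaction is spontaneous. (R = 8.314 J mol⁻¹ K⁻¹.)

ΔG = 13.0 kJ/mol; the forward reaction is non-spontaneous

Qp = P(DE)³ / P(PQ₂)³ = (0.0310)³ / (0.172)³ = 0.00585
ΔG = RT ln(Qp/Kp) = (8.314 J mol⁻¹ K⁻¹)(1000 K) × ln(0.00585/0.00122)
   = (8.314 kJ/mol)(1.568) = 13.0 kJ/mol
ΔG > 0, so the forward reaction is non-spontaneous (proceeds in reverse).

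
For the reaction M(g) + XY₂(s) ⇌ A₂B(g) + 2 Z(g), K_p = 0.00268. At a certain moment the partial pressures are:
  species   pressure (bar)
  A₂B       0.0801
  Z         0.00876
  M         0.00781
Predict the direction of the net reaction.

forward (toward products)

(XY₂ is a pure solid — omitted from Q_p.)
Q_p = P(A₂B)·P(Z)² / P(M) = (0.0801)·(0.00876)² / (0.00781) = 7.87×10⁻⁴
Q_p = 7.87×10⁻⁴ < K_p = 0.00268, so the forward reaction proceeds.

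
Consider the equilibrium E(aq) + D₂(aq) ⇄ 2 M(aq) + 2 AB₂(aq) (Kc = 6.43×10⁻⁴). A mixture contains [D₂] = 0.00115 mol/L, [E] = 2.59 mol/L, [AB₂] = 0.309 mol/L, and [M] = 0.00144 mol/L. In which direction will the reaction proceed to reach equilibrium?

Qc = [M]²·[AB₂]² / ([E]·[D₂]) = (0.00144)²·(0.309)² / ((2.59)·(0.00115)) = 6.65×10⁻⁵
Qc = 6.65×10⁻⁵ < Kc = 6.43×10⁻⁴, so the forward reaction proceeds.

to the right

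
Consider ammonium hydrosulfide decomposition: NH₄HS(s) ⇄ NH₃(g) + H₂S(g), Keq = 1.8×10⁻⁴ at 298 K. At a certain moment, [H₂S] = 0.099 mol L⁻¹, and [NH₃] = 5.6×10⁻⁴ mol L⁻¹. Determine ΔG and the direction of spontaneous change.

ΔG = -2.92 kJ/mol; the forward reaction is spontaneous

(NH₄HS is a pure solid — omitted from Q.)
Q = [NH₃]·[H₂S] = (5.6×10⁻⁴)·(0.099) = 5.54×10⁻⁵
ΔG = RT ln(Q/Keq) = (8.314 J mol⁻¹ K⁻¹)(298 K) × ln(5.54×10⁻⁵/1.8×10⁻⁴)
   = (2.478 kJ/mol)(-1.178) = -2.92 kJ/mol
ΔG < 0, so the forward reaction is spontaneous (proceeds forward).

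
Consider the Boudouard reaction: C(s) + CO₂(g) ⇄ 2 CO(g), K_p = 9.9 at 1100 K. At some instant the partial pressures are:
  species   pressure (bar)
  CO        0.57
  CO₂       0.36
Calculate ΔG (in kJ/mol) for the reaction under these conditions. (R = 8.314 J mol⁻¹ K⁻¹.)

(C is a pure solid — omitted from Q_p.)
Q_p = P(CO)² / P(CO₂) = (0.57)² / (0.36) = 0.903
ΔG = RT ln(Q_p/K_p) = (8.314 J mol⁻¹ K⁻¹)(1100 K) × ln(0.903/9.9)
   = (9.145 kJ/mol)(-2.395) = -21.9 kJ/mol
ΔG < 0, so the forward reaction is spontaneous (proceeds forward).

ΔG = -21.9 kJ/mol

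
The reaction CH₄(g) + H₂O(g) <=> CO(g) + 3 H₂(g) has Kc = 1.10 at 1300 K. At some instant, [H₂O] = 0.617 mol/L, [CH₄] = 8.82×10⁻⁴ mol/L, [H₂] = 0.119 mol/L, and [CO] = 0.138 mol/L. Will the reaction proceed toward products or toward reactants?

to the right

Qc = [CO]·[H₂]³ / ([CH₄]·[H₂O]) = (0.138)·(0.119)³ / ((8.82×10⁻⁴)·(0.617)) = 0.427
Qc = 0.427 < Kc = 1.10, so the forward reaction proceeds.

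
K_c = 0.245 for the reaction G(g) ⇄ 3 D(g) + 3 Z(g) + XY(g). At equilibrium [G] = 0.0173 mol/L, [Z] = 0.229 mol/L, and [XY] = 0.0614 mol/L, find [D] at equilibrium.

At equilibrium, K_c = [D]³·[Z]³·[XY] / [G] = 0.245.
([D])³·(0.229)³·(0.0614) / (0.0173) = 0.245
[D]³ = 5.75 ⇒ [D] = 1.79 mol/L

[D] = 1.79 mol/L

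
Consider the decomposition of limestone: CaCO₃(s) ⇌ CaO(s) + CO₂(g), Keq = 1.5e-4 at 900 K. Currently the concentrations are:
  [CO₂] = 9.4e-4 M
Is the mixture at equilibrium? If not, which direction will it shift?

(CaCO₃, CaO are pure solids — omitted from Q.)
Q = [CO₂] = 9.4e-4
Q = 9.4e-4 > Keq = 1.5e-4: net reverse reaction.

no; Q > K, reaction proceeds in reverse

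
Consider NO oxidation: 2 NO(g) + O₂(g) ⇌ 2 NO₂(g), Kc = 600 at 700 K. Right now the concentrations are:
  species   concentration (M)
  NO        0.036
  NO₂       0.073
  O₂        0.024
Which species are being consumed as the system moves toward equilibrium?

Qc = [NO₂]² / ([NO]²·[O₂]) = (0.073)² / ((0.036)²·(0.024)) = 170
Qc = 170 < Kc = 600: net forward reaction.

NO, O₂ (reactants)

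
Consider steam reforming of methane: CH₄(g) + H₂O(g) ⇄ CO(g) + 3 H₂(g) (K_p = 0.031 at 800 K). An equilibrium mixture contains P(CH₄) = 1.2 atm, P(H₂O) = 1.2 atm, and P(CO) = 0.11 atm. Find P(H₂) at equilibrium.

P(H₂) = 0.74 atm

At equilibrium, K_p = P(CO)·P(H₂)³ / (P(CH₄)·P(H₂O)) = 0.031.
(0.11)·(P(H₂))³ / ((1.2)·(1.2)) = 0.031
P(H₂)³ = 0.406 ⇒ P(H₂) = 0.74 atm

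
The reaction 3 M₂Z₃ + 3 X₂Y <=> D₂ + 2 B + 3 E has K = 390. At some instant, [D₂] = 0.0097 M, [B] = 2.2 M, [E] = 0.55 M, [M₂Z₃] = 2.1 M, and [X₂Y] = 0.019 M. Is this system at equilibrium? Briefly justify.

no; Q < K, reaction proceeds forward

Q = [D₂]·[B]²·[E]³ / ([M₂Z₃]³·[X₂Y]³) = (0.0097)·(2.2)²·(0.55)³ / ((2.1)³·(0.019)³) = 120
Q = 120 < K = 390: net forward reaction.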